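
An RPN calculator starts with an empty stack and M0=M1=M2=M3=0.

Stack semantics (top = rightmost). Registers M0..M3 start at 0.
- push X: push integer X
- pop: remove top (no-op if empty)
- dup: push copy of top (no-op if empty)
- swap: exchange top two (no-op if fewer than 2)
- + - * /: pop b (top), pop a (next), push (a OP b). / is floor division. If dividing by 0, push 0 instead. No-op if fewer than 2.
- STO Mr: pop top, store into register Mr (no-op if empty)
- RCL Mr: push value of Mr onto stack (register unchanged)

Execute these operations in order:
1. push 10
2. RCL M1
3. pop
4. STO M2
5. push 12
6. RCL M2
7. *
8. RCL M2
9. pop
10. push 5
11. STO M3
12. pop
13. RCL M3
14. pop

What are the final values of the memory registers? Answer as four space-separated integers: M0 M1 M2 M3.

Answer: 0 0 10 5

Derivation:
After op 1 (push 10): stack=[10] mem=[0,0,0,0]
After op 2 (RCL M1): stack=[10,0] mem=[0,0,0,0]
After op 3 (pop): stack=[10] mem=[0,0,0,0]
After op 4 (STO M2): stack=[empty] mem=[0,0,10,0]
After op 5 (push 12): stack=[12] mem=[0,0,10,0]
After op 6 (RCL M2): stack=[12,10] mem=[0,0,10,0]
After op 7 (*): stack=[120] mem=[0,0,10,0]
After op 8 (RCL M2): stack=[120,10] mem=[0,0,10,0]
After op 9 (pop): stack=[120] mem=[0,0,10,0]
After op 10 (push 5): stack=[120,5] mem=[0,0,10,0]
After op 11 (STO M3): stack=[120] mem=[0,0,10,5]
After op 12 (pop): stack=[empty] mem=[0,0,10,5]
After op 13 (RCL M3): stack=[5] mem=[0,0,10,5]
After op 14 (pop): stack=[empty] mem=[0,0,10,5]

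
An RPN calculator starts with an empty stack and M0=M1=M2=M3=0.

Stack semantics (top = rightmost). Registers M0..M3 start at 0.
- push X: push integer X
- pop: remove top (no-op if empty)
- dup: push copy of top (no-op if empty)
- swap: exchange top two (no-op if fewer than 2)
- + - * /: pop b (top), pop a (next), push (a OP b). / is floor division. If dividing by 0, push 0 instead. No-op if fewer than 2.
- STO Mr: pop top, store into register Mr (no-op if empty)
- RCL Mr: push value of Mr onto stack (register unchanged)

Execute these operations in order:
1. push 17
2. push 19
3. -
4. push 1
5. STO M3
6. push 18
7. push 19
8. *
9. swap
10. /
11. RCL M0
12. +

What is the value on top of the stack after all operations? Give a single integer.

After op 1 (push 17): stack=[17] mem=[0,0,0,0]
After op 2 (push 19): stack=[17,19] mem=[0,0,0,0]
After op 3 (-): stack=[-2] mem=[0,0,0,0]
After op 4 (push 1): stack=[-2,1] mem=[0,0,0,0]
After op 5 (STO M3): stack=[-2] mem=[0,0,0,1]
After op 6 (push 18): stack=[-2,18] mem=[0,0,0,1]
After op 7 (push 19): stack=[-2,18,19] mem=[0,0,0,1]
After op 8 (*): stack=[-2,342] mem=[0,0,0,1]
After op 9 (swap): stack=[342,-2] mem=[0,0,0,1]
After op 10 (/): stack=[-171] mem=[0,0,0,1]
After op 11 (RCL M0): stack=[-171,0] mem=[0,0,0,1]
After op 12 (+): stack=[-171] mem=[0,0,0,1]

Answer: -171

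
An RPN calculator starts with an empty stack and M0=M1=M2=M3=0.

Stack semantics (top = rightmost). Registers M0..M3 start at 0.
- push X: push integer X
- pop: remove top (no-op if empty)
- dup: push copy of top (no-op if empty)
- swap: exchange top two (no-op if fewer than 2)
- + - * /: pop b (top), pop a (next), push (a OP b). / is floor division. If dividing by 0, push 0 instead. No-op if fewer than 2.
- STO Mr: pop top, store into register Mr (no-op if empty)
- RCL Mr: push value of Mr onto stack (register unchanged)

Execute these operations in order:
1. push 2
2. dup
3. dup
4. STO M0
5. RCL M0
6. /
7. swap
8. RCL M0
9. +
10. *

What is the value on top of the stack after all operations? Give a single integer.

Answer: 4

Derivation:
After op 1 (push 2): stack=[2] mem=[0,0,0,0]
After op 2 (dup): stack=[2,2] mem=[0,0,0,0]
After op 3 (dup): stack=[2,2,2] mem=[0,0,0,0]
After op 4 (STO M0): stack=[2,2] mem=[2,0,0,0]
After op 5 (RCL M0): stack=[2,2,2] mem=[2,0,0,0]
After op 6 (/): stack=[2,1] mem=[2,0,0,0]
After op 7 (swap): stack=[1,2] mem=[2,0,0,0]
After op 8 (RCL M0): stack=[1,2,2] mem=[2,0,0,0]
After op 9 (+): stack=[1,4] mem=[2,0,0,0]
After op 10 (*): stack=[4] mem=[2,0,0,0]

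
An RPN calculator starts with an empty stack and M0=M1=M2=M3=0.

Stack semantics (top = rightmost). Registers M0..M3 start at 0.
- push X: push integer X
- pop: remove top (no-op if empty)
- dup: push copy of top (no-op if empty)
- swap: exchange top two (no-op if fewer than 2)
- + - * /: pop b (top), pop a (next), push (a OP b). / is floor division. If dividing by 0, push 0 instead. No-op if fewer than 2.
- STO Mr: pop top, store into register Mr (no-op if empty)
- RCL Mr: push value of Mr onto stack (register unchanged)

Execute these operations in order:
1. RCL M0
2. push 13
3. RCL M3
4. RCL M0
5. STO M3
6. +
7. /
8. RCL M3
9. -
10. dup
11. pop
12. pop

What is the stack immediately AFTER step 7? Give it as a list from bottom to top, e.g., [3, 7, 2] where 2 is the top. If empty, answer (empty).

After op 1 (RCL M0): stack=[0] mem=[0,0,0,0]
After op 2 (push 13): stack=[0,13] mem=[0,0,0,0]
After op 3 (RCL M3): stack=[0,13,0] mem=[0,0,0,0]
After op 4 (RCL M0): stack=[0,13,0,0] mem=[0,0,0,0]
After op 5 (STO M3): stack=[0,13,0] mem=[0,0,0,0]
After op 6 (+): stack=[0,13] mem=[0,0,0,0]
After op 7 (/): stack=[0] mem=[0,0,0,0]

[0]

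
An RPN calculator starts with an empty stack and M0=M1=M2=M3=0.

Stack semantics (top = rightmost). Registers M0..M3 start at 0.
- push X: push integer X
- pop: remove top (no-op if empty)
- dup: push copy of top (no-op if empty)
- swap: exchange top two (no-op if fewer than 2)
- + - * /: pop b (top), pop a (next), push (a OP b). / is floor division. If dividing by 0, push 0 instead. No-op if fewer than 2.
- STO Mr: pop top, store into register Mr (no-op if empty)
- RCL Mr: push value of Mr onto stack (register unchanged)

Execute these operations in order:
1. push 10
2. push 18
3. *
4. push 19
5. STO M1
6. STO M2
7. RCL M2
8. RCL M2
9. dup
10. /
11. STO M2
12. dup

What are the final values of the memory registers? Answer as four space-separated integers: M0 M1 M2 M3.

Answer: 0 19 1 0

Derivation:
After op 1 (push 10): stack=[10] mem=[0,0,0,0]
After op 2 (push 18): stack=[10,18] mem=[0,0,0,0]
After op 3 (*): stack=[180] mem=[0,0,0,0]
After op 4 (push 19): stack=[180,19] mem=[0,0,0,0]
After op 5 (STO M1): stack=[180] mem=[0,19,0,0]
After op 6 (STO M2): stack=[empty] mem=[0,19,180,0]
After op 7 (RCL M2): stack=[180] mem=[0,19,180,0]
After op 8 (RCL M2): stack=[180,180] mem=[0,19,180,0]
After op 9 (dup): stack=[180,180,180] mem=[0,19,180,0]
After op 10 (/): stack=[180,1] mem=[0,19,180,0]
After op 11 (STO M2): stack=[180] mem=[0,19,1,0]
After op 12 (dup): stack=[180,180] mem=[0,19,1,0]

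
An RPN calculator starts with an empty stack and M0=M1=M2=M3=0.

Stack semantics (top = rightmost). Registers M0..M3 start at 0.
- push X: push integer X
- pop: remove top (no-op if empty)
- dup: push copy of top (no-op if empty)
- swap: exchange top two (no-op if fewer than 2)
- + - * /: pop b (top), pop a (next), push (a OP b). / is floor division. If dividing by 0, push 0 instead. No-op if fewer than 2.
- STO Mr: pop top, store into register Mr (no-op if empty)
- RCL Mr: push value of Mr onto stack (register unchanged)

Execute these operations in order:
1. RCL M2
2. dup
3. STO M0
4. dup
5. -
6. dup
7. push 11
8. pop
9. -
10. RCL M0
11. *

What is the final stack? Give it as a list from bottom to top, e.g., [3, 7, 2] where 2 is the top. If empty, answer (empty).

Answer: [0]

Derivation:
After op 1 (RCL M2): stack=[0] mem=[0,0,0,0]
After op 2 (dup): stack=[0,0] mem=[0,0,0,0]
After op 3 (STO M0): stack=[0] mem=[0,0,0,0]
After op 4 (dup): stack=[0,0] mem=[0,0,0,0]
After op 5 (-): stack=[0] mem=[0,0,0,0]
After op 6 (dup): stack=[0,0] mem=[0,0,0,0]
After op 7 (push 11): stack=[0,0,11] mem=[0,0,0,0]
After op 8 (pop): stack=[0,0] mem=[0,0,0,0]
After op 9 (-): stack=[0] mem=[0,0,0,0]
After op 10 (RCL M0): stack=[0,0] mem=[0,0,0,0]
After op 11 (*): stack=[0] mem=[0,0,0,0]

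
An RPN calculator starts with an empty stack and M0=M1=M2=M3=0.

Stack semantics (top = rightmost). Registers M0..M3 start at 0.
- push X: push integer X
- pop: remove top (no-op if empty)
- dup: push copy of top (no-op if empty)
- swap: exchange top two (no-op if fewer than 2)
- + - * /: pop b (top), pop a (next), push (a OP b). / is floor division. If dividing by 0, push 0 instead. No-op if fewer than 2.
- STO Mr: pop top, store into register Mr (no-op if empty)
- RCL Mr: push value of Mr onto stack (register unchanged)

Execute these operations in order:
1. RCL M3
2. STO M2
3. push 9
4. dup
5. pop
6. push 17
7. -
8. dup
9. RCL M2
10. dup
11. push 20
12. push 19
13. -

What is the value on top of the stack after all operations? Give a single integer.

After op 1 (RCL M3): stack=[0] mem=[0,0,0,0]
After op 2 (STO M2): stack=[empty] mem=[0,0,0,0]
After op 3 (push 9): stack=[9] mem=[0,0,0,0]
After op 4 (dup): stack=[9,9] mem=[0,0,0,0]
After op 5 (pop): stack=[9] mem=[0,0,0,0]
After op 6 (push 17): stack=[9,17] mem=[0,0,0,0]
After op 7 (-): stack=[-8] mem=[0,0,0,0]
After op 8 (dup): stack=[-8,-8] mem=[0,0,0,0]
After op 9 (RCL M2): stack=[-8,-8,0] mem=[0,0,0,0]
After op 10 (dup): stack=[-8,-8,0,0] mem=[0,0,0,0]
After op 11 (push 20): stack=[-8,-8,0,0,20] mem=[0,0,0,0]
After op 12 (push 19): stack=[-8,-8,0,0,20,19] mem=[0,0,0,0]
After op 13 (-): stack=[-8,-8,0,0,1] mem=[0,0,0,0]

Answer: 1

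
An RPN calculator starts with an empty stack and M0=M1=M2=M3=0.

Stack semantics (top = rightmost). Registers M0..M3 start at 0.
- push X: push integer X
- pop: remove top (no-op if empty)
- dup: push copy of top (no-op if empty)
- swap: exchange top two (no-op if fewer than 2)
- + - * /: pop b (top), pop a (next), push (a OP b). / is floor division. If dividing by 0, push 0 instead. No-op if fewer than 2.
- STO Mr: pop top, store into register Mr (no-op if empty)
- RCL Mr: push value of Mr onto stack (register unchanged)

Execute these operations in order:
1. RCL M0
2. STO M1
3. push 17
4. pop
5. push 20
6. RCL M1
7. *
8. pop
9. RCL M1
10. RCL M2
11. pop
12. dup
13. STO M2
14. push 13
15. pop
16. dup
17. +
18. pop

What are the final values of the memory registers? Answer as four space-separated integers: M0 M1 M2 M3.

After op 1 (RCL M0): stack=[0] mem=[0,0,0,0]
After op 2 (STO M1): stack=[empty] mem=[0,0,0,0]
After op 3 (push 17): stack=[17] mem=[0,0,0,0]
After op 4 (pop): stack=[empty] mem=[0,0,0,0]
After op 5 (push 20): stack=[20] mem=[0,0,0,0]
After op 6 (RCL M1): stack=[20,0] mem=[0,0,0,0]
After op 7 (*): stack=[0] mem=[0,0,0,0]
After op 8 (pop): stack=[empty] mem=[0,0,0,0]
After op 9 (RCL M1): stack=[0] mem=[0,0,0,0]
After op 10 (RCL M2): stack=[0,0] mem=[0,0,0,0]
After op 11 (pop): stack=[0] mem=[0,0,0,0]
After op 12 (dup): stack=[0,0] mem=[0,0,0,0]
After op 13 (STO M2): stack=[0] mem=[0,0,0,0]
After op 14 (push 13): stack=[0,13] mem=[0,0,0,0]
After op 15 (pop): stack=[0] mem=[0,0,0,0]
After op 16 (dup): stack=[0,0] mem=[0,0,0,0]
After op 17 (+): stack=[0] mem=[0,0,0,0]
After op 18 (pop): stack=[empty] mem=[0,0,0,0]

Answer: 0 0 0 0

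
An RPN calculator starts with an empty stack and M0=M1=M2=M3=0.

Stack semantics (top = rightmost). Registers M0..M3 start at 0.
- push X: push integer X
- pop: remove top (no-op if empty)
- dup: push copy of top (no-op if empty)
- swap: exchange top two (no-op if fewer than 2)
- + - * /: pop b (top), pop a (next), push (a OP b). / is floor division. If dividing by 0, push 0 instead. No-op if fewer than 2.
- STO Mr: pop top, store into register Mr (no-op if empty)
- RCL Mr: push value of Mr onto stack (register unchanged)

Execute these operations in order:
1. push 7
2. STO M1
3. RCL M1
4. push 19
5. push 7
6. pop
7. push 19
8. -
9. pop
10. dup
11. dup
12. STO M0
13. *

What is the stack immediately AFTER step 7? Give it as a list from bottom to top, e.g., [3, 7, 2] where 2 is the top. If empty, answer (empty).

After op 1 (push 7): stack=[7] mem=[0,0,0,0]
After op 2 (STO M1): stack=[empty] mem=[0,7,0,0]
After op 3 (RCL M1): stack=[7] mem=[0,7,0,0]
After op 4 (push 19): stack=[7,19] mem=[0,7,0,0]
After op 5 (push 7): stack=[7,19,7] mem=[0,7,0,0]
After op 6 (pop): stack=[7,19] mem=[0,7,0,0]
After op 7 (push 19): stack=[7,19,19] mem=[0,7,0,0]

[7, 19, 19]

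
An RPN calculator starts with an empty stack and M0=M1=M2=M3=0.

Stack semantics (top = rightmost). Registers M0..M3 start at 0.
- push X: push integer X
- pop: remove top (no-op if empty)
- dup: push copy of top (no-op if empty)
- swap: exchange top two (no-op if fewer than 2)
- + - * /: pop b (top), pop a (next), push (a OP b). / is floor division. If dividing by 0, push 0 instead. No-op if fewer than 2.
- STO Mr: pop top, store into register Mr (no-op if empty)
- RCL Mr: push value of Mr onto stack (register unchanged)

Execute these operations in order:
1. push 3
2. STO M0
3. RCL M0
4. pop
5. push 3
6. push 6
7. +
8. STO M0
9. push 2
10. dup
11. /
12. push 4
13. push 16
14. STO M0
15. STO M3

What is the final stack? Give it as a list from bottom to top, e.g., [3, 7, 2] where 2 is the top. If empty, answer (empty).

Answer: [1]

Derivation:
After op 1 (push 3): stack=[3] mem=[0,0,0,0]
After op 2 (STO M0): stack=[empty] mem=[3,0,0,0]
After op 3 (RCL M0): stack=[3] mem=[3,0,0,0]
After op 4 (pop): stack=[empty] mem=[3,0,0,0]
After op 5 (push 3): stack=[3] mem=[3,0,0,0]
After op 6 (push 6): stack=[3,6] mem=[3,0,0,0]
After op 7 (+): stack=[9] mem=[3,0,0,0]
After op 8 (STO M0): stack=[empty] mem=[9,0,0,0]
After op 9 (push 2): stack=[2] mem=[9,0,0,0]
After op 10 (dup): stack=[2,2] mem=[9,0,0,0]
After op 11 (/): stack=[1] mem=[9,0,0,0]
After op 12 (push 4): stack=[1,4] mem=[9,0,0,0]
After op 13 (push 16): stack=[1,4,16] mem=[9,0,0,0]
After op 14 (STO M0): stack=[1,4] mem=[16,0,0,0]
After op 15 (STO M3): stack=[1] mem=[16,0,0,4]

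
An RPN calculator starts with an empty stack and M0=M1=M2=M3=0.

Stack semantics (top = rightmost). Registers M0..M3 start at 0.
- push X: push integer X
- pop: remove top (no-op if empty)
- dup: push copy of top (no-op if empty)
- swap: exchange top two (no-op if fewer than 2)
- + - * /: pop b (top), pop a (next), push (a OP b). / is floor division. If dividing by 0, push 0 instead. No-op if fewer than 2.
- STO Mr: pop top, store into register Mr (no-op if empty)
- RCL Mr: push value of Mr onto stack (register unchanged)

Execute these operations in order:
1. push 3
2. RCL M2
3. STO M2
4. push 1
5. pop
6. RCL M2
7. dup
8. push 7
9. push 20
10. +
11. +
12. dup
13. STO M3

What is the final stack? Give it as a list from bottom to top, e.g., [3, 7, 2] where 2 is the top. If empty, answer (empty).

After op 1 (push 3): stack=[3] mem=[0,0,0,0]
After op 2 (RCL M2): stack=[3,0] mem=[0,0,0,0]
After op 3 (STO M2): stack=[3] mem=[0,0,0,0]
After op 4 (push 1): stack=[3,1] mem=[0,0,0,0]
After op 5 (pop): stack=[3] mem=[0,0,0,0]
After op 6 (RCL M2): stack=[3,0] mem=[0,0,0,0]
After op 7 (dup): stack=[3,0,0] mem=[0,0,0,0]
After op 8 (push 7): stack=[3,0,0,7] mem=[0,0,0,0]
After op 9 (push 20): stack=[3,0,0,7,20] mem=[0,0,0,0]
After op 10 (+): stack=[3,0,0,27] mem=[0,0,0,0]
After op 11 (+): stack=[3,0,27] mem=[0,0,0,0]
After op 12 (dup): stack=[3,0,27,27] mem=[0,0,0,0]
After op 13 (STO M3): stack=[3,0,27] mem=[0,0,0,27]

Answer: [3, 0, 27]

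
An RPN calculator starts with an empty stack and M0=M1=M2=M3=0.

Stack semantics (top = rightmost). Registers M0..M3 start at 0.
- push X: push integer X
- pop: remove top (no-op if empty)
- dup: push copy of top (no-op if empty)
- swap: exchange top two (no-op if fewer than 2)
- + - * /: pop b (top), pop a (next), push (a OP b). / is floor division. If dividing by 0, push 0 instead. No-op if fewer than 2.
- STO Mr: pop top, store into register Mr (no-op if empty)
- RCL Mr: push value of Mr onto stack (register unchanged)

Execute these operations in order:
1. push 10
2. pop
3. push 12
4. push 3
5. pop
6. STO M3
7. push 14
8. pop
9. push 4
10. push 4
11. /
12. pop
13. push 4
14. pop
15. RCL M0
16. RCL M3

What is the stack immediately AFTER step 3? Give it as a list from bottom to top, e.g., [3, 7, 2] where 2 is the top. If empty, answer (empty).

After op 1 (push 10): stack=[10] mem=[0,0,0,0]
After op 2 (pop): stack=[empty] mem=[0,0,0,0]
After op 3 (push 12): stack=[12] mem=[0,0,0,0]

[12]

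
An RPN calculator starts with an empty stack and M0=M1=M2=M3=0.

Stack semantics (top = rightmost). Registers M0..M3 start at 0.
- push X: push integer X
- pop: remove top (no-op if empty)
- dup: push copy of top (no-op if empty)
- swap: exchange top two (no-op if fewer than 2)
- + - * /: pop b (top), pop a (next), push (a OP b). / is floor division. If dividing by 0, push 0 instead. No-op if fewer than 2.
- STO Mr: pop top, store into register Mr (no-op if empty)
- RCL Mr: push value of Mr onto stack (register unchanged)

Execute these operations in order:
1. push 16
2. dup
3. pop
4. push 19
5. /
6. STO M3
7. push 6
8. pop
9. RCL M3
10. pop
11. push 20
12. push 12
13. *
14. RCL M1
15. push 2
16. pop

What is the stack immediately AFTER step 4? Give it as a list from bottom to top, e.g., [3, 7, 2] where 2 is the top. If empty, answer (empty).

After op 1 (push 16): stack=[16] mem=[0,0,0,0]
After op 2 (dup): stack=[16,16] mem=[0,0,0,0]
After op 3 (pop): stack=[16] mem=[0,0,0,0]
After op 4 (push 19): stack=[16,19] mem=[0,0,0,0]

[16, 19]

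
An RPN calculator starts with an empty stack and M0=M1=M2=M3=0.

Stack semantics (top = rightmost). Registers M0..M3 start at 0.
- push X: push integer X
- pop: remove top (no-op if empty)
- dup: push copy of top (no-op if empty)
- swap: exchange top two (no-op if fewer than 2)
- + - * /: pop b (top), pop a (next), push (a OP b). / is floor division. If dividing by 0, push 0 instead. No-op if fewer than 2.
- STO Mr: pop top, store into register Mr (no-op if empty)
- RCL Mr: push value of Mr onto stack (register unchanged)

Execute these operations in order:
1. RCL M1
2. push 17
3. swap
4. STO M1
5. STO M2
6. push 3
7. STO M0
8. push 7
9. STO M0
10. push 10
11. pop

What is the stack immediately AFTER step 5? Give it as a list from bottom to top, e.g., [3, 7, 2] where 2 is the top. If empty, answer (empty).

After op 1 (RCL M1): stack=[0] mem=[0,0,0,0]
After op 2 (push 17): stack=[0,17] mem=[0,0,0,0]
After op 3 (swap): stack=[17,0] mem=[0,0,0,0]
After op 4 (STO M1): stack=[17] mem=[0,0,0,0]
After op 5 (STO M2): stack=[empty] mem=[0,0,17,0]

(empty)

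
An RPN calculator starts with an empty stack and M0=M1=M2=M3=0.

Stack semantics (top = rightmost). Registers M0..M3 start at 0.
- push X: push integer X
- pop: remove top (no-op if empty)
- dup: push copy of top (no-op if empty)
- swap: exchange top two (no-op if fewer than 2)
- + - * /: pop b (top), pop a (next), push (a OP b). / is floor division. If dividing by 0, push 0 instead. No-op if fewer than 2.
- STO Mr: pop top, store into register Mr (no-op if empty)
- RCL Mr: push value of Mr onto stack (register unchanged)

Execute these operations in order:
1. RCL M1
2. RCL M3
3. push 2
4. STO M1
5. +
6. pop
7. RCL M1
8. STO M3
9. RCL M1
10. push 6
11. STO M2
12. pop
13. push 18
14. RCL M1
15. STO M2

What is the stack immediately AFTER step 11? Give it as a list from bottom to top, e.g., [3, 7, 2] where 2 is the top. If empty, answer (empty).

After op 1 (RCL M1): stack=[0] mem=[0,0,0,0]
After op 2 (RCL M3): stack=[0,0] mem=[0,0,0,0]
After op 3 (push 2): stack=[0,0,2] mem=[0,0,0,0]
After op 4 (STO M1): stack=[0,0] mem=[0,2,0,0]
After op 5 (+): stack=[0] mem=[0,2,0,0]
After op 6 (pop): stack=[empty] mem=[0,2,0,0]
After op 7 (RCL M1): stack=[2] mem=[0,2,0,0]
After op 8 (STO M3): stack=[empty] mem=[0,2,0,2]
After op 9 (RCL M1): stack=[2] mem=[0,2,0,2]
After op 10 (push 6): stack=[2,6] mem=[0,2,0,2]
After op 11 (STO M2): stack=[2] mem=[0,2,6,2]

[2]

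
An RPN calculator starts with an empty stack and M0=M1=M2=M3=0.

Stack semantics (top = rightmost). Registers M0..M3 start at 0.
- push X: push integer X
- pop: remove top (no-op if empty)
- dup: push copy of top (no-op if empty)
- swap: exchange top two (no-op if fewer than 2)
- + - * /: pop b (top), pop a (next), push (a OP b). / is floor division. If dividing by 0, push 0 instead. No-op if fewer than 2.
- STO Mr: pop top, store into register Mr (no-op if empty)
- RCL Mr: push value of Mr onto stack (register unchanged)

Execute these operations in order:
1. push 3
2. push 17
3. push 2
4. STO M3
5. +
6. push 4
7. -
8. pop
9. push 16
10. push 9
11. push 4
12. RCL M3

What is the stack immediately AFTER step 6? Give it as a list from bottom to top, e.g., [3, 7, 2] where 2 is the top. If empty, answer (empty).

After op 1 (push 3): stack=[3] mem=[0,0,0,0]
After op 2 (push 17): stack=[3,17] mem=[0,0,0,0]
After op 3 (push 2): stack=[3,17,2] mem=[0,0,0,0]
After op 4 (STO M3): stack=[3,17] mem=[0,0,0,2]
After op 5 (+): stack=[20] mem=[0,0,0,2]
After op 6 (push 4): stack=[20,4] mem=[0,0,0,2]

[20, 4]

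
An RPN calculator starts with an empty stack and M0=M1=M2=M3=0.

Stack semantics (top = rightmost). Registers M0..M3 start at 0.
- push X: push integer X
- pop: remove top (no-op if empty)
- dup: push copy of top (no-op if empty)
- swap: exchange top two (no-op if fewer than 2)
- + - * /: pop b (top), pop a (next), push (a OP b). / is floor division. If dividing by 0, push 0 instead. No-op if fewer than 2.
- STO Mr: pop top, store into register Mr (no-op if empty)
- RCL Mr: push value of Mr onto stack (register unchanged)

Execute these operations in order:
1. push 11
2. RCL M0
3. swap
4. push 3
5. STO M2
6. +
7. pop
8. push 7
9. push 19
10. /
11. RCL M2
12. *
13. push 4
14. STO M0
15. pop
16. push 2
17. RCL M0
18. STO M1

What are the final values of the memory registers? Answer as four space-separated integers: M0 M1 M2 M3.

Answer: 4 4 3 0

Derivation:
After op 1 (push 11): stack=[11] mem=[0,0,0,0]
After op 2 (RCL M0): stack=[11,0] mem=[0,0,0,0]
After op 3 (swap): stack=[0,11] mem=[0,0,0,0]
After op 4 (push 3): stack=[0,11,3] mem=[0,0,0,0]
After op 5 (STO M2): stack=[0,11] mem=[0,0,3,0]
After op 6 (+): stack=[11] mem=[0,0,3,0]
After op 7 (pop): stack=[empty] mem=[0,0,3,0]
After op 8 (push 7): stack=[7] mem=[0,0,3,0]
After op 9 (push 19): stack=[7,19] mem=[0,0,3,0]
After op 10 (/): stack=[0] mem=[0,0,3,0]
After op 11 (RCL M2): stack=[0,3] mem=[0,0,3,0]
After op 12 (*): stack=[0] mem=[0,0,3,0]
After op 13 (push 4): stack=[0,4] mem=[0,0,3,0]
After op 14 (STO M0): stack=[0] mem=[4,0,3,0]
After op 15 (pop): stack=[empty] mem=[4,0,3,0]
After op 16 (push 2): stack=[2] mem=[4,0,3,0]
After op 17 (RCL M0): stack=[2,4] mem=[4,0,3,0]
After op 18 (STO M1): stack=[2] mem=[4,4,3,0]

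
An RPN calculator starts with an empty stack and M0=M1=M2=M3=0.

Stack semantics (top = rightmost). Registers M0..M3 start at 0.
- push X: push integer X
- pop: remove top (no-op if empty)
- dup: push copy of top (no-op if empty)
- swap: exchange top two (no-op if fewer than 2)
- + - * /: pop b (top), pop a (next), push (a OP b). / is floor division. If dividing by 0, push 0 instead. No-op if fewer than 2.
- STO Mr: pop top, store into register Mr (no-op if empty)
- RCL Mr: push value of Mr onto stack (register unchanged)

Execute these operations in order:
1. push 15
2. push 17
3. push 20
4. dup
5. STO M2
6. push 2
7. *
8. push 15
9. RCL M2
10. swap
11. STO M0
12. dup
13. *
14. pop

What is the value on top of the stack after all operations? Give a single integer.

Answer: 40

Derivation:
After op 1 (push 15): stack=[15] mem=[0,0,0,0]
After op 2 (push 17): stack=[15,17] mem=[0,0,0,0]
After op 3 (push 20): stack=[15,17,20] mem=[0,0,0,0]
After op 4 (dup): stack=[15,17,20,20] mem=[0,0,0,0]
After op 5 (STO M2): stack=[15,17,20] mem=[0,0,20,0]
After op 6 (push 2): stack=[15,17,20,2] mem=[0,0,20,0]
After op 7 (*): stack=[15,17,40] mem=[0,0,20,0]
After op 8 (push 15): stack=[15,17,40,15] mem=[0,0,20,0]
After op 9 (RCL M2): stack=[15,17,40,15,20] mem=[0,0,20,0]
After op 10 (swap): stack=[15,17,40,20,15] mem=[0,0,20,0]
After op 11 (STO M0): stack=[15,17,40,20] mem=[15,0,20,0]
After op 12 (dup): stack=[15,17,40,20,20] mem=[15,0,20,0]
After op 13 (*): stack=[15,17,40,400] mem=[15,0,20,0]
After op 14 (pop): stack=[15,17,40] mem=[15,0,20,0]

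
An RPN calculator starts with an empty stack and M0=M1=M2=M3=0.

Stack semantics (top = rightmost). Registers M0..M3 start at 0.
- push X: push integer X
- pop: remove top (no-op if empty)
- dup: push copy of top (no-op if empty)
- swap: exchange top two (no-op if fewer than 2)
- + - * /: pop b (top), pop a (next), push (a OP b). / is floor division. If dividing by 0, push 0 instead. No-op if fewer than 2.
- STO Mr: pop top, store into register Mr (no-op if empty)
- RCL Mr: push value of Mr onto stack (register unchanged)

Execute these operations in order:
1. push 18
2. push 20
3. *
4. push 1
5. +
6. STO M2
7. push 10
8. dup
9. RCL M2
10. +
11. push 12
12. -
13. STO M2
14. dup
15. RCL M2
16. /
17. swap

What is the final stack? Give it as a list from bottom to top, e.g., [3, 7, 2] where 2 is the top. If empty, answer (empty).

Answer: [0, 10]

Derivation:
After op 1 (push 18): stack=[18] mem=[0,0,0,0]
After op 2 (push 20): stack=[18,20] mem=[0,0,0,0]
After op 3 (*): stack=[360] mem=[0,0,0,0]
After op 4 (push 1): stack=[360,1] mem=[0,0,0,0]
After op 5 (+): stack=[361] mem=[0,0,0,0]
After op 6 (STO M2): stack=[empty] mem=[0,0,361,0]
After op 7 (push 10): stack=[10] mem=[0,0,361,0]
After op 8 (dup): stack=[10,10] mem=[0,0,361,0]
After op 9 (RCL M2): stack=[10,10,361] mem=[0,0,361,0]
After op 10 (+): stack=[10,371] mem=[0,0,361,0]
After op 11 (push 12): stack=[10,371,12] mem=[0,0,361,0]
After op 12 (-): stack=[10,359] mem=[0,0,361,0]
After op 13 (STO M2): stack=[10] mem=[0,0,359,0]
After op 14 (dup): stack=[10,10] mem=[0,0,359,0]
After op 15 (RCL M2): stack=[10,10,359] mem=[0,0,359,0]
After op 16 (/): stack=[10,0] mem=[0,0,359,0]
After op 17 (swap): stack=[0,10] mem=[0,0,359,0]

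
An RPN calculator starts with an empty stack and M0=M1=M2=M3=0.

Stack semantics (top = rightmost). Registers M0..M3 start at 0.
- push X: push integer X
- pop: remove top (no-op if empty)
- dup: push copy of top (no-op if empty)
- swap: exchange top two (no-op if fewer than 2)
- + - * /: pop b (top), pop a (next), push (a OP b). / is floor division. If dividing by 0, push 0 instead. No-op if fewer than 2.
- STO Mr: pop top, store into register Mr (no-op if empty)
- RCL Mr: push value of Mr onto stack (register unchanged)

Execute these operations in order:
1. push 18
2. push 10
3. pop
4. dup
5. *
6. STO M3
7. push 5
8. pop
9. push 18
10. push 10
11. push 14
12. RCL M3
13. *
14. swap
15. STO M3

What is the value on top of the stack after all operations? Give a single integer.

Answer: 4536

Derivation:
After op 1 (push 18): stack=[18] mem=[0,0,0,0]
After op 2 (push 10): stack=[18,10] mem=[0,0,0,0]
After op 3 (pop): stack=[18] mem=[0,0,0,0]
After op 4 (dup): stack=[18,18] mem=[0,0,0,0]
After op 5 (*): stack=[324] mem=[0,0,0,0]
After op 6 (STO M3): stack=[empty] mem=[0,0,0,324]
After op 7 (push 5): stack=[5] mem=[0,0,0,324]
After op 8 (pop): stack=[empty] mem=[0,0,0,324]
After op 9 (push 18): stack=[18] mem=[0,0,0,324]
After op 10 (push 10): stack=[18,10] mem=[0,0,0,324]
After op 11 (push 14): stack=[18,10,14] mem=[0,0,0,324]
After op 12 (RCL M3): stack=[18,10,14,324] mem=[0,0,0,324]
After op 13 (*): stack=[18,10,4536] mem=[0,0,0,324]
After op 14 (swap): stack=[18,4536,10] mem=[0,0,0,324]
After op 15 (STO M3): stack=[18,4536] mem=[0,0,0,10]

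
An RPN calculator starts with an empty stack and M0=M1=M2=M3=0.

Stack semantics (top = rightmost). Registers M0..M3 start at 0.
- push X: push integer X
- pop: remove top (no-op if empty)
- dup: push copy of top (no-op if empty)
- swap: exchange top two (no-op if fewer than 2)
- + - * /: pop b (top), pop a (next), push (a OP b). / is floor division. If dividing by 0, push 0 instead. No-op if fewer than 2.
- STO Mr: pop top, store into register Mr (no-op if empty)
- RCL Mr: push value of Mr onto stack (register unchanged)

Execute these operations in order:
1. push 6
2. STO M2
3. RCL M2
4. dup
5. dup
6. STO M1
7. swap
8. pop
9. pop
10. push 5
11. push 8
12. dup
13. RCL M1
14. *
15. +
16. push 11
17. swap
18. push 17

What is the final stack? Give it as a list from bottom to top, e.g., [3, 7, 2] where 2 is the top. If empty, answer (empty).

After op 1 (push 6): stack=[6] mem=[0,0,0,0]
After op 2 (STO M2): stack=[empty] mem=[0,0,6,0]
After op 3 (RCL M2): stack=[6] mem=[0,0,6,0]
After op 4 (dup): stack=[6,6] mem=[0,0,6,0]
After op 5 (dup): stack=[6,6,6] mem=[0,0,6,0]
After op 6 (STO M1): stack=[6,6] mem=[0,6,6,0]
After op 7 (swap): stack=[6,6] mem=[0,6,6,0]
After op 8 (pop): stack=[6] mem=[0,6,6,0]
After op 9 (pop): stack=[empty] mem=[0,6,6,0]
After op 10 (push 5): stack=[5] mem=[0,6,6,0]
After op 11 (push 8): stack=[5,8] mem=[0,6,6,0]
After op 12 (dup): stack=[5,8,8] mem=[0,6,6,0]
After op 13 (RCL M1): stack=[5,8,8,6] mem=[0,6,6,0]
After op 14 (*): stack=[5,8,48] mem=[0,6,6,0]
After op 15 (+): stack=[5,56] mem=[0,6,6,0]
After op 16 (push 11): stack=[5,56,11] mem=[0,6,6,0]
After op 17 (swap): stack=[5,11,56] mem=[0,6,6,0]
After op 18 (push 17): stack=[5,11,56,17] mem=[0,6,6,0]

Answer: [5, 11, 56, 17]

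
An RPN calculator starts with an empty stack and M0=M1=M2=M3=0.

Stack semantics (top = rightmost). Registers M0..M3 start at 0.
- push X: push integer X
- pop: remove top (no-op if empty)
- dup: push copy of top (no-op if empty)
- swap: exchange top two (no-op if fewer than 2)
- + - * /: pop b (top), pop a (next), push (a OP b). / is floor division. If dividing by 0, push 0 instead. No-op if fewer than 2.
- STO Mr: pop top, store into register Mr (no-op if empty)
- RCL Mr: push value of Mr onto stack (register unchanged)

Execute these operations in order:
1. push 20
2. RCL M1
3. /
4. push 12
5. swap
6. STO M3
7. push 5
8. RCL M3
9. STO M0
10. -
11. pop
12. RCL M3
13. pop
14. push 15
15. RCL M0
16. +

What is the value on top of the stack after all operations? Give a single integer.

Answer: 15

Derivation:
After op 1 (push 20): stack=[20] mem=[0,0,0,0]
After op 2 (RCL M1): stack=[20,0] mem=[0,0,0,0]
After op 3 (/): stack=[0] mem=[0,0,0,0]
After op 4 (push 12): stack=[0,12] mem=[0,0,0,0]
After op 5 (swap): stack=[12,0] mem=[0,0,0,0]
After op 6 (STO M3): stack=[12] mem=[0,0,0,0]
After op 7 (push 5): stack=[12,5] mem=[0,0,0,0]
After op 8 (RCL M3): stack=[12,5,0] mem=[0,0,0,0]
After op 9 (STO M0): stack=[12,5] mem=[0,0,0,0]
After op 10 (-): stack=[7] mem=[0,0,0,0]
After op 11 (pop): stack=[empty] mem=[0,0,0,0]
After op 12 (RCL M3): stack=[0] mem=[0,0,0,0]
After op 13 (pop): stack=[empty] mem=[0,0,0,0]
After op 14 (push 15): stack=[15] mem=[0,0,0,0]
After op 15 (RCL M0): stack=[15,0] mem=[0,0,0,0]
After op 16 (+): stack=[15] mem=[0,0,0,0]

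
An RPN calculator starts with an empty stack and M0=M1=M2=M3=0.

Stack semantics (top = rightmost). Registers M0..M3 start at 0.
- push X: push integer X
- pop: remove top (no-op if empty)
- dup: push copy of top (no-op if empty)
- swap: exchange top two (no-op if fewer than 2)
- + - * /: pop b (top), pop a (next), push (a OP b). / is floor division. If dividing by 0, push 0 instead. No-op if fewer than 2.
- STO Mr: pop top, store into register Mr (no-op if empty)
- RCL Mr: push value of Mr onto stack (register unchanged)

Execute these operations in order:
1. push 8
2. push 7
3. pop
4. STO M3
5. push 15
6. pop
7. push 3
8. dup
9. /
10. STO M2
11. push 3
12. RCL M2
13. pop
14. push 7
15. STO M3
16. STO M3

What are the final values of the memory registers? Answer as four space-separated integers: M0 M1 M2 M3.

After op 1 (push 8): stack=[8] mem=[0,0,0,0]
After op 2 (push 7): stack=[8,7] mem=[0,0,0,0]
After op 3 (pop): stack=[8] mem=[0,0,0,0]
After op 4 (STO M3): stack=[empty] mem=[0,0,0,8]
After op 5 (push 15): stack=[15] mem=[0,0,0,8]
After op 6 (pop): stack=[empty] mem=[0,0,0,8]
After op 7 (push 3): stack=[3] mem=[0,0,0,8]
After op 8 (dup): stack=[3,3] mem=[0,0,0,8]
After op 9 (/): stack=[1] mem=[0,0,0,8]
After op 10 (STO M2): stack=[empty] mem=[0,0,1,8]
After op 11 (push 3): stack=[3] mem=[0,0,1,8]
After op 12 (RCL M2): stack=[3,1] mem=[0,0,1,8]
After op 13 (pop): stack=[3] mem=[0,0,1,8]
After op 14 (push 7): stack=[3,7] mem=[0,0,1,8]
After op 15 (STO M3): stack=[3] mem=[0,0,1,7]
After op 16 (STO M3): stack=[empty] mem=[0,0,1,3]

Answer: 0 0 1 3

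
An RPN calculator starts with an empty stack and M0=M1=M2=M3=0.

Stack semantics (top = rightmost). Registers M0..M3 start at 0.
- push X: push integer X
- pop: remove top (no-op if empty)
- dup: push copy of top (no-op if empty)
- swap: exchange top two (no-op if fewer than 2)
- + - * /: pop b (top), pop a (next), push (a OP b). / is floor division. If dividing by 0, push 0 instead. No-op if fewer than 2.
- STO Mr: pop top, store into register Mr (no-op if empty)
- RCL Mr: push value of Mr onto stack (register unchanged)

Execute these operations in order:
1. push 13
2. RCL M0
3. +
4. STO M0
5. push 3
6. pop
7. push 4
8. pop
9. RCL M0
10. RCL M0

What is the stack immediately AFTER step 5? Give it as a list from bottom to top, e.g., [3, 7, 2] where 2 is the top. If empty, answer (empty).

After op 1 (push 13): stack=[13] mem=[0,0,0,0]
After op 2 (RCL M0): stack=[13,0] mem=[0,0,0,0]
After op 3 (+): stack=[13] mem=[0,0,0,0]
After op 4 (STO M0): stack=[empty] mem=[13,0,0,0]
After op 5 (push 3): stack=[3] mem=[13,0,0,0]

[3]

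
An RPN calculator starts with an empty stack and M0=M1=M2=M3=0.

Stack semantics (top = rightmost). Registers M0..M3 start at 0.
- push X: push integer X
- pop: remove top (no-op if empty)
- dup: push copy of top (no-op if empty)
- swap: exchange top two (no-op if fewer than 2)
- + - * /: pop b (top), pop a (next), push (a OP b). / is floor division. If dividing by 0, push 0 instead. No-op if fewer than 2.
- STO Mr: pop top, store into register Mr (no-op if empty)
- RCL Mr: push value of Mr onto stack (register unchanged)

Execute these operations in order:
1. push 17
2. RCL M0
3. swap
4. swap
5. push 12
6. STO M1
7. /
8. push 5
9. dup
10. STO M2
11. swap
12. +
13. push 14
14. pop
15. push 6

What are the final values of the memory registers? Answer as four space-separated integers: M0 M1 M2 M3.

Answer: 0 12 5 0

Derivation:
After op 1 (push 17): stack=[17] mem=[0,0,0,0]
After op 2 (RCL M0): stack=[17,0] mem=[0,0,0,0]
After op 3 (swap): stack=[0,17] mem=[0,0,0,0]
After op 4 (swap): stack=[17,0] mem=[0,0,0,0]
After op 5 (push 12): stack=[17,0,12] mem=[0,0,0,0]
After op 6 (STO M1): stack=[17,0] mem=[0,12,0,0]
After op 7 (/): stack=[0] mem=[0,12,0,0]
After op 8 (push 5): stack=[0,5] mem=[0,12,0,0]
After op 9 (dup): stack=[0,5,5] mem=[0,12,0,0]
After op 10 (STO M2): stack=[0,5] mem=[0,12,5,0]
After op 11 (swap): stack=[5,0] mem=[0,12,5,0]
After op 12 (+): stack=[5] mem=[0,12,5,0]
After op 13 (push 14): stack=[5,14] mem=[0,12,5,0]
After op 14 (pop): stack=[5] mem=[0,12,5,0]
After op 15 (push 6): stack=[5,6] mem=[0,12,5,0]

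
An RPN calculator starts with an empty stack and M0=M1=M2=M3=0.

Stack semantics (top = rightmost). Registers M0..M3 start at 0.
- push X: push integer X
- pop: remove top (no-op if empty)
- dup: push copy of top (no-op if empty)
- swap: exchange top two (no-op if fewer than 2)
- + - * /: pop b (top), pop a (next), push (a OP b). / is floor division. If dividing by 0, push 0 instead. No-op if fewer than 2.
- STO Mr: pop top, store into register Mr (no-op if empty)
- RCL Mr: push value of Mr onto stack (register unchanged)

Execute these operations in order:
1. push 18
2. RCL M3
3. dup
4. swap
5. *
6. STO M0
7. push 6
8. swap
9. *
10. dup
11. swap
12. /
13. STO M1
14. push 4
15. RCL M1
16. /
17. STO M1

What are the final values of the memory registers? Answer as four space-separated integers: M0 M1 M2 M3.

Answer: 0 4 0 0

Derivation:
After op 1 (push 18): stack=[18] mem=[0,0,0,0]
After op 2 (RCL M3): stack=[18,0] mem=[0,0,0,0]
After op 3 (dup): stack=[18,0,0] mem=[0,0,0,0]
After op 4 (swap): stack=[18,0,0] mem=[0,0,0,0]
After op 5 (*): stack=[18,0] mem=[0,0,0,0]
After op 6 (STO M0): stack=[18] mem=[0,0,0,0]
After op 7 (push 6): stack=[18,6] mem=[0,0,0,0]
After op 8 (swap): stack=[6,18] mem=[0,0,0,0]
After op 9 (*): stack=[108] mem=[0,0,0,0]
After op 10 (dup): stack=[108,108] mem=[0,0,0,0]
After op 11 (swap): stack=[108,108] mem=[0,0,0,0]
After op 12 (/): stack=[1] mem=[0,0,0,0]
After op 13 (STO M1): stack=[empty] mem=[0,1,0,0]
After op 14 (push 4): stack=[4] mem=[0,1,0,0]
After op 15 (RCL M1): stack=[4,1] mem=[0,1,0,0]
After op 16 (/): stack=[4] mem=[0,1,0,0]
After op 17 (STO M1): stack=[empty] mem=[0,4,0,0]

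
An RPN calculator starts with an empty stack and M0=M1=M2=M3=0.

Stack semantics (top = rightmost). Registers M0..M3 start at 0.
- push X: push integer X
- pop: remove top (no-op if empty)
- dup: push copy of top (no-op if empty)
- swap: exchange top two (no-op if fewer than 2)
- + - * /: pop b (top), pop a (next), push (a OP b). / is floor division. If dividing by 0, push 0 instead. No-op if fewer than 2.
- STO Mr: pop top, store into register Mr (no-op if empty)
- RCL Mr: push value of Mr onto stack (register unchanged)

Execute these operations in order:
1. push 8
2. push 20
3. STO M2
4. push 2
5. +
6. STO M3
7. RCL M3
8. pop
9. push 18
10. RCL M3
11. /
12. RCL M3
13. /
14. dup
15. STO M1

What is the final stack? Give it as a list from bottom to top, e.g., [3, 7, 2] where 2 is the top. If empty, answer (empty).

After op 1 (push 8): stack=[8] mem=[0,0,0,0]
After op 2 (push 20): stack=[8,20] mem=[0,0,0,0]
After op 3 (STO M2): stack=[8] mem=[0,0,20,0]
After op 4 (push 2): stack=[8,2] mem=[0,0,20,0]
After op 5 (+): stack=[10] mem=[0,0,20,0]
After op 6 (STO M3): stack=[empty] mem=[0,0,20,10]
After op 7 (RCL M3): stack=[10] mem=[0,0,20,10]
After op 8 (pop): stack=[empty] mem=[0,0,20,10]
After op 9 (push 18): stack=[18] mem=[0,0,20,10]
After op 10 (RCL M3): stack=[18,10] mem=[0,0,20,10]
After op 11 (/): stack=[1] mem=[0,0,20,10]
After op 12 (RCL M3): stack=[1,10] mem=[0,0,20,10]
After op 13 (/): stack=[0] mem=[0,0,20,10]
After op 14 (dup): stack=[0,0] mem=[0,0,20,10]
After op 15 (STO M1): stack=[0] mem=[0,0,20,10]

Answer: [0]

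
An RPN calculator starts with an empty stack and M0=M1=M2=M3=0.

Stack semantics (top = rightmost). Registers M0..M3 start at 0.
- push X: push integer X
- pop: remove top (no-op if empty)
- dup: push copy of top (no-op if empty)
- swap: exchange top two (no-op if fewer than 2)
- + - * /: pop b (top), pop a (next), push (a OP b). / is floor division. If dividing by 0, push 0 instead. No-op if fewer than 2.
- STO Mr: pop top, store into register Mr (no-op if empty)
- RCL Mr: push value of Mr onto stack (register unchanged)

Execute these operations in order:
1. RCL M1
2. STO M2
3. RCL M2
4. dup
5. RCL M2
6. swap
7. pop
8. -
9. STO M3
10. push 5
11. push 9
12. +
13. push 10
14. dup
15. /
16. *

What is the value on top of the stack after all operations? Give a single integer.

After op 1 (RCL M1): stack=[0] mem=[0,0,0,0]
After op 2 (STO M2): stack=[empty] mem=[0,0,0,0]
After op 3 (RCL M2): stack=[0] mem=[0,0,0,0]
After op 4 (dup): stack=[0,0] mem=[0,0,0,0]
After op 5 (RCL M2): stack=[0,0,0] mem=[0,0,0,0]
After op 6 (swap): stack=[0,0,0] mem=[0,0,0,0]
After op 7 (pop): stack=[0,0] mem=[0,0,0,0]
After op 8 (-): stack=[0] mem=[0,0,0,0]
After op 9 (STO M3): stack=[empty] mem=[0,0,0,0]
After op 10 (push 5): stack=[5] mem=[0,0,0,0]
After op 11 (push 9): stack=[5,9] mem=[0,0,0,0]
After op 12 (+): stack=[14] mem=[0,0,0,0]
After op 13 (push 10): stack=[14,10] mem=[0,0,0,0]
After op 14 (dup): stack=[14,10,10] mem=[0,0,0,0]
After op 15 (/): stack=[14,1] mem=[0,0,0,0]
After op 16 (*): stack=[14] mem=[0,0,0,0]

Answer: 14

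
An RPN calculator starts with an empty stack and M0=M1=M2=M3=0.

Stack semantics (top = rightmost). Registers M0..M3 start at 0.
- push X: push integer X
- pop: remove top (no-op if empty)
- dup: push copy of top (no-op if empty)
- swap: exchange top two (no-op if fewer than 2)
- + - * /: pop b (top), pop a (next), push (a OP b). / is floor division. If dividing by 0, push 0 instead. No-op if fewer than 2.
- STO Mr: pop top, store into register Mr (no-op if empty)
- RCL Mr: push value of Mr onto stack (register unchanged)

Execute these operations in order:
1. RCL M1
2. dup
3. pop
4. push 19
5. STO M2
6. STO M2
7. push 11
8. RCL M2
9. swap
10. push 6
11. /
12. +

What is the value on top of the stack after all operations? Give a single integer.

Answer: 1

Derivation:
After op 1 (RCL M1): stack=[0] mem=[0,0,0,0]
After op 2 (dup): stack=[0,0] mem=[0,0,0,0]
After op 3 (pop): stack=[0] mem=[0,0,0,0]
After op 4 (push 19): stack=[0,19] mem=[0,0,0,0]
After op 5 (STO M2): stack=[0] mem=[0,0,19,0]
After op 6 (STO M2): stack=[empty] mem=[0,0,0,0]
After op 7 (push 11): stack=[11] mem=[0,0,0,0]
After op 8 (RCL M2): stack=[11,0] mem=[0,0,0,0]
After op 9 (swap): stack=[0,11] mem=[0,0,0,0]
After op 10 (push 6): stack=[0,11,6] mem=[0,0,0,0]
After op 11 (/): stack=[0,1] mem=[0,0,0,0]
After op 12 (+): stack=[1] mem=[0,0,0,0]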